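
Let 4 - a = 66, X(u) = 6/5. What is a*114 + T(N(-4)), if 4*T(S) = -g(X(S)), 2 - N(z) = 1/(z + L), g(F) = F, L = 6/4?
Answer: -70683/10 ≈ -7068.3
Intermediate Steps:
X(u) = 6/5 (X(u) = 6*(1/5) = 6/5)
a = -62 (a = 4 - 1*66 = 4 - 66 = -62)
L = 3/2 (L = 6*(1/4) = 3/2 ≈ 1.5000)
N(z) = 2 - 1/(3/2 + z) (N(z) = 2 - 1/(z + 3/2) = 2 - 1/(3/2 + z))
T(S) = -3/10 (T(S) = (-1*6/5)/4 = (1/4)*(-6/5) = -3/10)
a*114 + T(N(-4)) = -62*114 - 3/10 = -7068 - 3/10 = -70683/10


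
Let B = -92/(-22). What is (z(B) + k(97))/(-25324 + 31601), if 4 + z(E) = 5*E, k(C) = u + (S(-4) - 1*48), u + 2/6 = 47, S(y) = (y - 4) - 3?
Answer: 151/207141 ≈ 0.00072897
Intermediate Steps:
S(y) = -7 + y (S(y) = (-4 + y) - 3 = -7 + y)
u = 140/3 (u = -⅓ + 47 = 140/3 ≈ 46.667)
B = 46/11 (B = -92*(-1/22) = 46/11 ≈ 4.1818)
k(C) = -37/3 (k(C) = 140/3 + ((-7 - 4) - 1*48) = 140/3 + (-11 - 48) = 140/3 - 59 = -37/3)
z(E) = -4 + 5*E
(z(B) + k(97))/(-25324 + 31601) = ((-4 + 5*(46/11)) - 37/3)/(-25324 + 31601) = ((-4 + 230/11) - 37/3)/6277 = (186/11 - 37/3)*(1/6277) = (151/33)*(1/6277) = 151/207141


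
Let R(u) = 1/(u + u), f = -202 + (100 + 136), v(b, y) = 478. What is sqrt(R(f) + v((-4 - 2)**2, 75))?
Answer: sqrt(552585)/34 ≈ 21.864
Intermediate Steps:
f = 34 (f = -202 + 236 = 34)
R(u) = 1/(2*u)
sqrt(R(f) + v((-4 - 2)**2, 75)) = sqrt((1/2)/34 + 478) = sqrt((1/2)*(1/34) + 478) = sqrt(1/68 + 478) = sqrt(32505/68) = sqrt(552585)/34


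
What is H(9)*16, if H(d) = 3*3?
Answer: 144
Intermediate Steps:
H(d) = 9
H(9)*16 = 9*16 = 144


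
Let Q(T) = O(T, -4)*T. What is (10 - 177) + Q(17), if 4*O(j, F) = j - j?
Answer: -167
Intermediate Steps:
O(j, F) = 0 (O(j, F) = (j - j)/4 = (¼)*0 = 0)
Q(T) = 0 (Q(T) = 0*T = 0)
(10 - 177) + Q(17) = (10 - 177) + 0 = -167 + 0 = -167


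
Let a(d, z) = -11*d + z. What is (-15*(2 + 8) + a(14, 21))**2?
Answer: 80089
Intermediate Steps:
a(d, z) = z - 11*d
(-15*(2 + 8) + a(14, 21))**2 = (-15*(2 + 8) + (21 - 11*14))**2 = (-15*10 + (21 - 154))**2 = (-150 - 133)**2 = (-283)**2 = 80089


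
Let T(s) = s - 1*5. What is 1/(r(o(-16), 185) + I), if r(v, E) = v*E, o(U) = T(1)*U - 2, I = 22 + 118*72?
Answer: 1/19988 ≈ 5.0030e-5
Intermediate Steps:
I = 8518 (I = 22 + 8496 = 8518)
T(s) = -5 + s (T(s) = s - 5 = -5 + s)
o(U) = -2 - 4*U (o(U) = (-5 + 1)*U - 2 = -4*U - 2 = -2 - 4*U)
r(v, E) = E*v
1/(r(o(-16), 185) + I) = 1/(185*(-2 - 4*(-16)) + 8518) = 1/(185*(-2 + 64) + 8518) = 1/(185*62 + 8518) = 1/(11470 + 8518) = 1/19988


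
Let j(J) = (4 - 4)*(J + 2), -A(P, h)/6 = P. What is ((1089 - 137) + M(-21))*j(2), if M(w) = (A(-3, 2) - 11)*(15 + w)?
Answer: 0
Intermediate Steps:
A(P, h) = -6*P
j(J) = 0 (j(J) = 0*(2 + J) = 0)
M(w) = 105 + 7*w (M(w) = (-6*(-3) - 11)*(15 + w) = (18 - 11)*(15 + w) = 7*(15 + w) = 105 + 7*w)
((1089 - 137) + M(-21))*j(2) = ((1089 - 137) + (105 + 7*(-21)))*0 = (952 + (105 - 147))*0 = (952 - 42)*0 = 910*0 = 0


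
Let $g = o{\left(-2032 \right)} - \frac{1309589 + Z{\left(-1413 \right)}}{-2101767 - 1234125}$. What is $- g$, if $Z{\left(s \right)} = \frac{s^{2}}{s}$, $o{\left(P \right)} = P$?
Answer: $\frac{1694306092}{833973} \approx 2031.6$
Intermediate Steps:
$Z{\left(s \right)} = s$
$g = - \frac{1694306092}{833973}$ ($g = -2032 - \frac{1309589 - 1413}{-2101767 - 1234125} = -2032 - \frac{1308176}{-3335892} = -2032 - 1308176 \left(- \frac{1}{3335892}\right) = -2032 - - \frac{327044}{833973} = -2032 + \frac{327044}{833973} = - \frac{1694306092}{833973} \approx -2031.6$)
$- g = \left(-1\right) \left(- \frac{1694306092}{833973}\right) = \frac{1694306092}{833973}$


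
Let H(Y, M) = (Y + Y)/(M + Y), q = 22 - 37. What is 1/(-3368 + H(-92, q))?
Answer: -107/360192 ≈ -0.00029706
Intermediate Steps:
q = -15
H(Y, M) = 2*Y/(M + Y) (H(Y, M) = (2*Y)/(M + Y) = 2*Y/(M + Y))
1/(-3368 + H(-92, q)) = 1/(-3368 + 2*(-92)/(-15 - 92)) = 1/(-3368 + 2*(-92)/(-107)) = 1/(-3368 + 2*(-92)*(-1/107)) = 1/(-3368 + 184/107) = 1/(-360192/107) = -107/360192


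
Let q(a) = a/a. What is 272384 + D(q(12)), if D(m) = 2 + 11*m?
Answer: 272397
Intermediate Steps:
q(a) = 1
272384 + D(q(12)) = 272384 + (2 + 11*1) = 272384 + (2 + 11) = 272384 + 13 = 272397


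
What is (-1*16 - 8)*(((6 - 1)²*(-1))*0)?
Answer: 0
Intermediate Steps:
(-1*16 - 8)*(((6 - 1)²*(-1))*0) = (-16 - 8)*((5²*(-1))*0) = -24*25*(-1)*0 = -(-600)*0 = -24*0 = 0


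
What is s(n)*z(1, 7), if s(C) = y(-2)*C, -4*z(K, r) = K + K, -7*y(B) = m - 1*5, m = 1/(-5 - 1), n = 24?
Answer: -62/7 ≈ -8.8571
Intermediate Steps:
m = -⅙ (m = 1/(-6) = -⅙ ≈ -0.16667)
y(B) = 31/42 (y(B) = -(-⅙ - 1*5)/7 = -(-⅙ - 5)/7 = -⅐*(-31/6) = 31/42)
z(K, r) = -K/2 (z(K, r) = -(K + K)/4 = -K/2)
s(C) = 31*C/42
s(n)*z(1, 7) = ((31/42)*24)*(-½*1) = (124/7)*(-½) = -62/7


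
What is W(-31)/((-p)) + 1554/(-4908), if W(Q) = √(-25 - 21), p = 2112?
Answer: -259/818 - I*√46/2112 ≈ -0.31663 - 0.0032113*I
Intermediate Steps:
W(Q) = I*√46 (W(Q) = √(-46) = I*√46)
W(-31)/((-p)) + 1554/(-4908) = (I*√46)/((-1*2112)) + 1554/(-4908) = (I*√46)/(-2112) + 1554*(-1/4908) = (I*√46)*(-1/2112) - 259/818 = -I*√46/2112 - 259/818 = -259/818 - I*√46/2112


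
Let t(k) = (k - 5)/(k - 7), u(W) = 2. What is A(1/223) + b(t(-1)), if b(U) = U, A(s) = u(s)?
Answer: 11/4 ≈ 2.7500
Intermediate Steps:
A(s) = 2
t(k) = (-5 + k)/(-7 + k)
A(1/223) + b(t(-1)) = 2 + (-5 - 1)/(-7 - 1) = 2 - 6/(-8) = 2 - ⅛*(-6) = 2 + ¾ = 11/4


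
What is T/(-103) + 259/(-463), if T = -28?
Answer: -13713/47689 ≈ -0.28755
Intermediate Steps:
T/(-103) + 259/(-463) = -28/(-103) + 259/(-463) = -28*(-1/103) + 259*(-1/463) = 28/103 - 259/463 = -13713/47689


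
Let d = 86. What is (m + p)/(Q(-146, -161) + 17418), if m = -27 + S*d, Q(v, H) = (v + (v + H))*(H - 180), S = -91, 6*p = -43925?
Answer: -91043/1031346 ≈ -0.088276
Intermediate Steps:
p = -43925/6 (p = (1/6)*(-43925) = -43925/6 ≈ -7320.8)
Q(v, H) = (-180 + H)*(H + 2*v) (Q(v, H) = (v + (H + v))*(-180 + H) = (H + 2*v)*(-180 + H) = (-180 + H)*(H + 2*v))
m = -7853 (m = -27 - 91*86 = -27 - 7826 = -7853)
(m + p)/(Q(-146, -161) + 17418) = (-7853 - 43925/6)/(((-161)**2 - 360*(-146) - 180*(-161) + 2*(-161)*(-146)) + 17418) = -91043/(6*((25921 + 52560 + 28980 + 47012) + 17418)) = -91043/(6*(154473 + 17418)) = -91043/6/171891 = -91043/6*1/171891 = -91043/1031346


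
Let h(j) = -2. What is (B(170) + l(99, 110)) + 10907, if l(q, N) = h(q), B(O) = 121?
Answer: 11026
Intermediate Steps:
l(q, N) = -2
(B(170) + l(99, 110)) + 10907 = (121 - 2) + 10907 = 119 + 10907 = 11026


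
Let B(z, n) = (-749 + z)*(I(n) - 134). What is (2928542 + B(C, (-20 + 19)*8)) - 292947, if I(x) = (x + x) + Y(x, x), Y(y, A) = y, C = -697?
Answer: 2864063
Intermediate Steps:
I(x) = 3*x (I(x) = (x + x) + x = 2*x + x = 3*x)
B(z, n) = (-749 + z)*(-134 + 3*n) (B(z, n) = (-749 + z)*(3*n - 134) = (-749 + z)*(-134 + 3*n))
(2928542 + B(C, (-20 + 19)*8)) - 292947 = (2928542 + (100366 - 2247*(-20 + 19)*8 - 134*(-697) + 3*((-20 + 19)*8)*(-697))) - 292947 = (2928542 + (100366 - (-2247)*8 + 93398 + 3*(-1*8)*(-697))) - 292947 = (2928542 + (100366 - 2247*(-8) + 93398 + 3*(-8)*(-697))) - 292947 = (2928542 + (100366 + 17976 + 93398 + 16728)) - 292947 = (2928542 + 228468) - 292947 = 3157010 - 292947 = 2864063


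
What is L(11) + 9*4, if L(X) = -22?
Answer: 14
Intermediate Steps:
L(11) + 9*4 = -22 + 9*4 = -22 + 36 = 14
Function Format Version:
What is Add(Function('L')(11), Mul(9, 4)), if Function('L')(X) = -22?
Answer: 14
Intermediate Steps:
Add(Function('L')(11), Mul(9, 4)) = Add(-22, Mul(9, 4)) = Add(-22, 36) = 14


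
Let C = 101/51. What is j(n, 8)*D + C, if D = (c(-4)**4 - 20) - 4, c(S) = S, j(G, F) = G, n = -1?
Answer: -11731/51 ≈ -230.02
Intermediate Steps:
C = 101/51 (C = 101*(1/51) = 101/51 ≈ 1.9804)
D = 232 (D = ((-4)**4 - 20) - 4 = (256 - 20) - 4 = 236 - 4 = 232)
j(n, 8)*D + C = -1*232 + 101/51 = -232 + 101/51 = -11731/51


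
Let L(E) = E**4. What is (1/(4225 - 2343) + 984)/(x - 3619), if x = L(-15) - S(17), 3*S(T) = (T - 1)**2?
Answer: 5555667/264914084 ≈ 0.020972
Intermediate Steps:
S(T) = (-1 + T)**2/3 (S(T) = (T - 1)**2/3 = (-1 + T)**2/3)
x = 151619/3 (x = (-15)**4 - (-1 + 17)**2/3 = 50625 - 16**2/3 = 50625 - 256/3 = 151619/3 ≈ 50540.)
(1/(4225 - 2343) + 984)/(x - 3619) = (1/(4225 - 2343) + 984)/(151619/3 - 3619) = (1/1882 + 984)/(140762/3) = (1/1882 + 984)*(3/140762) = (1851889/1882)*(3/140762) = 5555667/264914084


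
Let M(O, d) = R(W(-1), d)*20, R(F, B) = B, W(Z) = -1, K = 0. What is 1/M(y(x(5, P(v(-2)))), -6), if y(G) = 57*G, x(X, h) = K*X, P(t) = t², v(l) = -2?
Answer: -1/120 ≈ -0.0083333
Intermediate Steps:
x(X, h) = 0 (x(X, h) = 0*X = 0)
M(O, d) = 20*d (M(O, d) = d*20 = 20*d)
1/M(y(x(5, P(v(-2)))), -6) = 1/(20*(-6)) = 1/(-120) = -1/120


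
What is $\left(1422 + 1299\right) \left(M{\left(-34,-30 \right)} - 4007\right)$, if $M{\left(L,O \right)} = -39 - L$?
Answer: $-10916652$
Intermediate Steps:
$\left(1422 + 1299\right) \left(M{\left(-34,-30 \right)} - 4007\right) = \left(1422 + 1299\right) \left(\left(-39 - -34\right) - 4007\right) = 2721 \left(\left(-39 + 34\right) - 4007\right) = 2721 \left(-5 - 4007\right) = 2721 \left(-4012\right) = -10916652$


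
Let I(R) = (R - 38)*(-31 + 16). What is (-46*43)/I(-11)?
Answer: -1978/735 ≈ -2.6912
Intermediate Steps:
I(R) = 570 - 15*R (I(R) = (-38 + R)*(-15) = 570 - 15*R)
(-46*43)/I(-11) = (-46*43)/(570 - 15*(-11)) = -1978/(570 + 165) = -1978/735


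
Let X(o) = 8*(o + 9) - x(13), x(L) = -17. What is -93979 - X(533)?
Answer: -98332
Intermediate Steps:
X(o) = 89 + 8*o (X(o) = 8*(o + 9) - 1*(-17) = 8*(9 + o) + 17 = (72 + 8*o) + 17 = 89 + 8*o)
-93979 - X(533) = -93979 - (89 + 8*533) = -93979 - (89 + 4264) = -93979 - 1*4353 = -93979 - 4353 = -98332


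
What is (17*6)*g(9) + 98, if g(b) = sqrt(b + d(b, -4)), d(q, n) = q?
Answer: 98 + 306*sqrt(2) ≈ 530.75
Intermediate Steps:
g(b) = sqrt(2)*sqrt(b) (g(b) = sqrt(b + b) = sqrt(2*b) = sqrt(2)*sqrt(b))
(17*6)*g(9) + 98 = (17*6)*(sqrt(2)*sqrt(9)) + 98 = 102*(sqrt(2)*3) + 98 = 102*(3*sqrt(2)) + 98 = 306*sqrt(2) + 98 = 98 + 306*sqrt(2)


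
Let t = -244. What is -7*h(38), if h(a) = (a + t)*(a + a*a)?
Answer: 2137044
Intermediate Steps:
h(a) = (-244 + a)*(a + a²) (h(a) = (a - 244)*(a + a*a) = (-244 + a)*(a + a²))
-7*h(38) = -266*(-244 + 38² - 243*38) = -266*(-244 + 1444 - 9234) = -266*(-8034) = -7*(-305292) = 2137044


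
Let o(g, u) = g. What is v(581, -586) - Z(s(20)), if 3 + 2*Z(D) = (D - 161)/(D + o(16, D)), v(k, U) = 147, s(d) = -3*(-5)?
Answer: 9353/62 ≈ 150.85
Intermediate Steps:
s(d) = 15
Z(D) = -3/2 + (-161 + D)/(2*(16 + D)) (Z(D) = -3/2 + ((D - 161)/(D + 16))/2 = -3/2 + ((-161 + D)/(16 + D))/2 = -3/2 + (-161 + D)/(2*(16 + D)))
v(581, -586) - Z(s(20)) = 147 - (-209/2 - 1*15)/(16 + 15) = 147 - (-209/2 - 15)/31 = 147 - (-239)/(31*2) = 147 - 1*(-239/62) = 147 + 239/62 = 9353/62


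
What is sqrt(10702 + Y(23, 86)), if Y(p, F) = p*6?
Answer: 2*sqrt(2710) ≈ 104.12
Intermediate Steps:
Y(p, F) = 6*p
sqrt(10702 + Y(23, 86)) = sqrt(10702 + 6*23) = sqrt(10702 + 138) = sqrt(10840) = 2*sqrt(2710)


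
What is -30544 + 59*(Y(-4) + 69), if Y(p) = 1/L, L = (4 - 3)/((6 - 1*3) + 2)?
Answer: -26178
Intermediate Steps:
L = ⅕ (L = 1/((6 - 3) + 2) = 1/(3 + 2) = 1/5 = 1*(⅕) = ⅕ ≈ 0.20000)
Y(p) = 5 (Y(p) = 1/(⅕) = 5)
-30544 + 59*(Y(-4) + 69) = -30544 + 59*(5 + 69) = -30544 + 59*74 = -30544 + 4366 = -26178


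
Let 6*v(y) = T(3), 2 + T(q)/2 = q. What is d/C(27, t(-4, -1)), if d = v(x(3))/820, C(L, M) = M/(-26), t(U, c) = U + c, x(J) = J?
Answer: 13/6150 ≈ 0.0021138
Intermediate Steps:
T(q) = -4 + 2*q
v(y) = ⅓ (v(y) = (-4 + 2*3)/6 = (-4 + 6)/6 = (⅙)*2 = ⅓)
C(L, M) = -M/26 (C(L, M) = M*(-1/26) = -M/26)
d = 1/2460 (d = (⅓)/820 = (⅓)*(1/820) = 1/2460 ≈ 0.00040650)
d/C(27, t(-4, -1)) = 1/(2460*((-(-4 - 1)/26))) = 1/(2460*((-1/26*(-5)))) = 1/(2460*(5/26)) = (1/2460)*(26/5) = 13/6150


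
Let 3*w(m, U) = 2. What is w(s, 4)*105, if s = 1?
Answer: 70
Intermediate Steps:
w(m, U) = ⅔ (w(m, U) = (⅓)*2 = ⅔)
w(s, 4)*105 = (⅔)*105 = 70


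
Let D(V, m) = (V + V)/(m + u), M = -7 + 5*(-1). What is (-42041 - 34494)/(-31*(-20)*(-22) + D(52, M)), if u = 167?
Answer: 11862925/2114096 ≈ 5.6113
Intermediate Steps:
M = -12 (M = -7 - 5 = -12)
D(V, m) = 2*V/(167 + m) (D(V, m) = (V + V)/(m + 167) = (2*V)/(167 + m) = 2*V/(167 + m))
(-42041 - 34494)/(-31*(-20)*(-22) + D(52, M)) = (-42041 - 34494)/(-31*(-20)*(-22) + 2*52/(167 - 12)) = -76535/(620*(-22) + 2*52/155) = -76535/(-13640 + 2*52*(1/155)) = -76535/(-13640 + 104/155) = -76535/(-2114096/155) = -76535*(-155/2114096) = 11862925/2114096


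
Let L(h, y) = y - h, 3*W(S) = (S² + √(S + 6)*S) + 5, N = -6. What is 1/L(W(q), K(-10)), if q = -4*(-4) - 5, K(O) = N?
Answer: -432/18679 + 33*√17/18679 ≈ -0.015843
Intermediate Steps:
K(O) = -6
q = 11 (q = 16 - 5 = 11)
W(S) = 5/3 + S²/3 + S*√(6 + S)/3 (W(S) = ((S² + √(S + 6)*S) + 5)/3 = ((S² + √(6 + S)*S) + 5)/3 = ((S² + S*√(6 + S)) + 5)/3 = (5 + S² + S*√(6 + S))/3 = 5/3 + S²/3 + S*√(6 + S)/3)
1/L(W(q), K(-10)) = 1/(-6 - (5/3 + (⅓)*11² + (⅓)*11*√(6 + 11))) = 1/(-6 - (5/3 + (⅓)*121 + (⅓)*11*√17)) = 1/(-6 - (5/3 + 121/3 + 11*√17/3)) = 1/(-6 - (42 + 11*√17/3)) = 1/(-6 + (-42 - 11*√17/3)) = 1/(-48 - 11*√17/3)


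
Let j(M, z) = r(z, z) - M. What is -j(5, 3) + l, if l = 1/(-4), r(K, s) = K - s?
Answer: 19/4 ≈ 4.7500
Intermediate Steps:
l = -1/4 ≈ -0.25000
j(M, z) = -M (j(M, z) = (z - z) - M = 0 - M = -M)
-j(5, 3) + l = -(-1)*5 - 1/4 = -1*(-5) - 1/4 = 5 - 1/4 = 19/4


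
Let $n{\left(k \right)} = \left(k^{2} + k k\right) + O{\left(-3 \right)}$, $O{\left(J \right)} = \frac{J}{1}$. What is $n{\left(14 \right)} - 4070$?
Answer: $-3681$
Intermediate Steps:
$O{\left(J \right)} = J$ ($O{\left(J \right)} = J 1 = J$)
$n{\left(k \right)} = -3 + 2 k^{2}$ ($n{\left(k \right)} = \left(k^{2} + k k\right) - 3 = \left(k^{2} + k^{2}\right) - 3 = 2 k^{2} - 3 = -3 + 2 k^{2}$)
$n{\left(14 \right)} - 4070 = \left(-3 + 2 \cdot 14^{2}\right) - 4070 = \left(-3 + 2 \cdot 196\right) - 4070 = \left(-3 + 392\right) - 4070 = 389 - 4070 = -3681$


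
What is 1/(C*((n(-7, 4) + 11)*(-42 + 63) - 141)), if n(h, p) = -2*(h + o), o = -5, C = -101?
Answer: -1/59994 ≈ -1.6668e-5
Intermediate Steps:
n(h, p) = 10 - 2*h (n(h, p) = -2*(h - 5) = -2*(-5 + h) = 10 - 2*h)
1/(C*((n(-7, 4) + 11)*(-42 + 63) - 141)) = 1/(-101*(((10 - 2*(-7)) + 11)*(-42 + 63) - 141)) = 1/(-101*(((10 + 14) + 11)*21 - 141)) = 1/(-101*((24 + 11)*21 - 141)) = 1/(-101*(35*21 - 141)) = 1/(-101*(735 - 141)) = 1/(-101*594) = 1/(-59994) = -1/59994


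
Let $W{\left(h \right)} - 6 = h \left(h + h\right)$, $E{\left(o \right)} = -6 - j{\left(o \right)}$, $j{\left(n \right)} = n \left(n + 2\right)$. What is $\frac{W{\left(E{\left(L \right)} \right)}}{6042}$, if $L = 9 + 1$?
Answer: $\frac{5293}{1007} \approx 5.2562$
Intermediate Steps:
$L = 10$
$j{\left(n \right)} = n \left(2 + n\right)$
$E{\left(o \right)} = -6 - o \left(2 + o\right)$
$W{\left(h \right)} = 6 + 2 h^{2}$ ($W{\left(h \right)} = 6 + h \left(h + h\right) = 6 + h 2 h = 6 + 2 h^{2}$)
$\frac{W{\left(E{\left(L \right)} \right)}}{6042} = \frac{6 + 2 \left(-6 - 10 \left(2 + 10\right)\right)^{2}}{6042} = \left(6 + 2 \left(-6 - 10 \cdot 12\right)^{2}\right) \frac{1}{6042} = \left(6 + 2 \left(-6 - 120\right)^{2}\right) \frac{1}{6042} = \left(6 + 2 \left(-126\right)^{2}\right) \frac{1}{6042} = \left(6 + 2 \cdot 15876\right) \frac{1}{6042} = \left(6 + 31752\right) \frac{1}{6042} = 31758 \cdot \frac{1}{6042} = \frac{5293}{1007}$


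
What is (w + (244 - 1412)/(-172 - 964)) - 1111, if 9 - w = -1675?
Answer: 40756/71 ≈ 574.03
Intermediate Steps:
w = 1684 (w = 9 - 1*(-1675) = 9 + 1675 = 1684)
(w + (244 - 1412)/(-172 - 964)) - 1111 = (1684 + (244 - 1412)/(-172 - 964)) - 1111 = (1684 - 1168/(-1136)) - 1111 = (1684 - 1168*(-1/1136)) - 1111 = (1684 + 73/71) - 1111 = 119637/71 - 1111 = 40756/71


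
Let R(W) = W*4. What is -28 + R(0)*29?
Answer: -28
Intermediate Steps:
R(W) = 4*W
-28 + R(0)*29 = -28 + (4*0)*29 = -28 + 0*29 = -28 + 0 = -28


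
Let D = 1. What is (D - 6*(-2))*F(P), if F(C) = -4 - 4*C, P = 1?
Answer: -104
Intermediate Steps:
(D - 6*(-2))*F(P) = (1 - 6*(-2))*(-4 - 4*1) = (1 + 12)*(-4 - 4) = 13*(-8) = -104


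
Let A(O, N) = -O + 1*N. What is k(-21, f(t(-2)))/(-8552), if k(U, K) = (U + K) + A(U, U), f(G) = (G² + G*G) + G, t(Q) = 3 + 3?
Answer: -57/8552 ≈ -0.0066651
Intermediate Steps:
t(Q) = 6
f(G) = G + 2*G² (f(G) = (G² + G²) + G = 2*G² + G = G + 2*G²)
A(O, N) = N - O (A(O, N) = -O + N = N - O)
k(U, K) = K + U (k(U, K) = (U + K) + (U - U) = (K + U) + 0 = K + U)
k(-21, f(t(-2)))/(-8552) = (6*(1 + 2*6) - 21)/(-8552) = (6*(1 + 12) - 21)*(-1/8552) = (6*13 - 21)*(-1/8552) = (78 - 21)*(-1/8552) = 57*(-1/8552) = -57/8552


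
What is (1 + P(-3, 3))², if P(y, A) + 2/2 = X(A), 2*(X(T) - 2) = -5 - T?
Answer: 4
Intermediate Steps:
X(T) = -½ - T/2 (X(T) = 2 + (-5 - T)/2 = 2 + (-5/2 - T/2) = -½ - T/2)
P(y, A) = -3/2 - A/2 (P(y, A) = -1 + (-½ - A/2) = -3/2 - A/2)
(1 + P(-3, 3))² = (1 + (-3/2 - ½*3))² = (1 + (-3/2 - 3/2))² = (1 - 3)² = (-2)² = 4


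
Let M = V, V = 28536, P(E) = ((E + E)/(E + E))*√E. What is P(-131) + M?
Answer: 28536 + I*√131 ≈ 28536.0 + 11.446*I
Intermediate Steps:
P(E) = √E (P(E) = ((2*E)/((2*E)))*√E = ((2*E)*(1/(2*E)))*√E = 1*√E = √E)
M = 28536
P(-131) + M = √(-131) + 28536 = I*√131 + 28536 = 28536 + I*√131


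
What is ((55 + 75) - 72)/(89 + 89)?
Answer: 29/89 ≈ 0.32584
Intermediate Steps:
((55 + 75) - 72)/(89 + 89) = (130 - 72)/178 = 58*(1/178) = 29/89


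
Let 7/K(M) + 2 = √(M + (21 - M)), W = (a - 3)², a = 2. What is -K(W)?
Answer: -14/17 - 7*√21/17 ≈ -2.7105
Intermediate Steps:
W = 1 (W = (2 - 3)² = (-1)² = 1)
K(M) = 7/(-2 + √21) (K(M) = 7/(-2 + √(M + (21 - M))) = 7/(-2 + √21))
-K(W) = -(14/17 + 7*√21/17) = -14/17 - 7*√21/17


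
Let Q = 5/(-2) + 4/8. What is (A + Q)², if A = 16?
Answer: 196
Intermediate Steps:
Q = -2 (Q = 5*(-½) + 4*(⅛) = -5/2 + ½ = -2)
(A + Q)² = (16 - 2)² = 14² = 196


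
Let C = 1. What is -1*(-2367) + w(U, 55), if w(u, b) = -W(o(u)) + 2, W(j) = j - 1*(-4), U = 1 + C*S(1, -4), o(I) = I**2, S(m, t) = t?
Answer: 2356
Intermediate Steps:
U = -3 (U = 1 + 1*(-4) = 1 - 4 = -3)
W(j) = 4 + j (W(j) = j + 4 = 4 + j)
w(u, b) = -2 - u**2 (w(u, b) = -(4 + u**2) + 2 = (-4 - u**2) + 2 = -2 - u**2)
-1*(-2367) + w(U, 55) = -1*(-2367) + (-2 - 1*(-3)**2) = 2367 + (-2 - 1*9) = 2367 + (-2 - 9) = 2367 - 11 = 2356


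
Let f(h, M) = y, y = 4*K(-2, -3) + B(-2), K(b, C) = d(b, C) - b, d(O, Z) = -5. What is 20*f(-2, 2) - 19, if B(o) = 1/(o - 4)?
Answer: -787/3 ≈ -262.33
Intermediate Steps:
B(o) = 1/(-4 + o)
K(b, C) = -5 - b
y = -73/6 (y = 4*(-5 - 1*(-2)) + 1/(-4 - 2) = 4*(-5 + 2) + 1/(-6) = 4*(-3) - ⅙ = -12 - ⅙ = -73/6 ≈ -12.167)
f(h, M) = -73/6
20*f(-2, 2) - 19 = 20*(-73/6) - 19 = -730/3 - 19 = -787/3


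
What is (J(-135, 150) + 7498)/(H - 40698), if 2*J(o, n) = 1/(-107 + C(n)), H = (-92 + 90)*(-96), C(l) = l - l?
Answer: -534857/2889428 ≈ -0.18511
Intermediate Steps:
C(l) = 0
H = 192 (H = -2*(-96) = 192)
J(o, n) = -1/214 (J(o, n) = 1/(2*(-107 + 0)) = (½)/(-107) = (½)*(-1/107) = -1/214)
(J(-135, 150) + 7498)/(H - 40698) = (-1/214 + 7498)/(192 - 40698) = (1604571/214)/(-40506) = (1604571/214)*(-1/40506) = -534857/2889428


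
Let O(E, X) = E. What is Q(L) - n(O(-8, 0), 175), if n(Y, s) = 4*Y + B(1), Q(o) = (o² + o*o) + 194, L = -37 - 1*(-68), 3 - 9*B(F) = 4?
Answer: 19333/9 ≈ 2148.1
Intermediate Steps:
B(F) = -⅑ (B(F) = ⅓ - ⅑*4 = ⅓ - 4/9 = -⅑)
L = 31 (L = -37 + 68 = 31)
Q(o) = 194 + 2*o² (Q(o) = (o² + o²) + 194 = 2*o² + 194 = 194 + 2*o²)
n(Y, s) = -⅑ + 4*Y (n(Y, s) = 4*Y - ⅑ = -⅑ + 4*Y)
Q(L) - n(O(-8, 0), 175) = (194 + 2*31²) - (-⅑ + 4*(-8)) = (194 + 2*961) - (-⅑ - 32) = (194 + 1922) - 1*(-289/9) = 2116 + 289/9 = 19333/9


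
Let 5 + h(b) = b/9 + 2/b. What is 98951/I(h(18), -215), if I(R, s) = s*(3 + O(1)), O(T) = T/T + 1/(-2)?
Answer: -197902/1505 ≈ -131.50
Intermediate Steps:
O(T) = 1/2 (O(T) = 1 + 1*(-1/2) = 1 - 1/2 = 1/2)
h(b) = -5 + 2/b + b/9 (h(b) = -5 + (b/9 + 2/b) = -5 + (2/b + b/9) = -5 + 2/b + b/9)
I(R, s) = 7*s/2 (I(R, s) = s*(3 + 1/2) = s*(7/2) = 7*s/2)
98951/I(h(18), -215) = 98951/(((7/2)*(-215))) = 98951/(-1505/2) = 98951*(-2/1505) = -197902/1505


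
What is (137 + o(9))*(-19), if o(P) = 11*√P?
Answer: -3230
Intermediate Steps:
(137 + o(9))*(-19) = (137 + 11*√9)*(-19) = (137 + 11*3)*(-19) = (137 + 33)*(-19) = 170*(-19) = -3230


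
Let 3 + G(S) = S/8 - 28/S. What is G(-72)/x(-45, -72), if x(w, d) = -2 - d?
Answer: -209/1260 ≈ -0.16587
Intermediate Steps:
G(S) = -3 - 28/S + S/8 (G(S) = -3 + (S/8 - 28/S) = -3 + (-28/S + S/8) = -3 - 28/S + S/8)
G(-72)/x(-45, -72) = (-3 - 28/(-72) + (⅛)*(-72))/(-2 - 1*(-72)) = (-3 - 28*(-1/72) - 9)/(-2 + 72) = (-3 + 7/18 - 9)/70 = -209/18*1/70 = -209/1260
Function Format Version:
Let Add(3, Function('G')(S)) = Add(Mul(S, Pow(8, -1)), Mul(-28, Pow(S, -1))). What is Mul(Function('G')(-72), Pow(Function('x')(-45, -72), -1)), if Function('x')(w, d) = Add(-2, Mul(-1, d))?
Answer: Rational(-209, 1260) ≈ -0.16587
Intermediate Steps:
Function('G')(S) = Add(-3, Mul(-28, Pow(S, -1)), Mul(Rational(1, 8), S)) (Function('G')(S) = Add(-3, Add(Mul(S, Pow(8, -1)), Mul(-28, Pow(S, -1)))) = Add(-3, Add(Mul(S, Rational(1, 8)), Mul(-28, Pow(S, -1)))) = Add(-3, Add(Mul(Rational(1, 8), S), Mul(-28, Pow(S, -1)))) = Add(-3, Add(Mul(-28, Pow(S, -1)), Mul(Rational(1, 8), S))) = Add(-3, Mul(-28, Pow(S, -1)), Mul(Rational(1, 8), S)))
Mul(Function('G')(-72), Pow(Function('x')(-45, -72), -1)) = Mul(Add(-3, Mul(-28, Pow(-72, -1)), Mul(Rational(1, 8), -72)), Pow(Add(-2, Mul(-1, -72)), -1)) = Mul(Add(-3, Mul(-28, Rational(-1, 72)), -9), Pow(Add(-2, 72), -1)) = Mul(Add(-3, Rational(7, 18), -9), Pow(70, -1)) = Mul(Rational(-209, 18), Rational(1, 70)) = Rational(-209, 1260)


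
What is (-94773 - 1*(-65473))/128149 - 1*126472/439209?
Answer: -29076084028/56284194141 ≈ -0.51659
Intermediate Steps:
(-94773 - 1*(-65473))/128149 - 1*126472/439209 = (-94773 + 65473)*(1/128149) - 126472*1/439209 = -29300*1/128149 - 126472/439209 = -29300/128149 - 126472/439209 = -29076084028/56284194141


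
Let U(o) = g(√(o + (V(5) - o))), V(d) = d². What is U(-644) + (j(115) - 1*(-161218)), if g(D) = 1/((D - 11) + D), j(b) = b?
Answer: 161332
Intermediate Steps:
g(D) = 1/(-11 + 2*D) (g(D) = 1/((-11 + D) + D) = 1/(-11 + 2*D))
U(o) = -1 (U(o) = 1/(-11 + 2*√(o + (5² - o))) = 1/(-11 + 2*√(o + (25 - o))) = 1/(-11 + 2*√25) = 1/(-11 + 2*5) = 1/(-11 + 10) = 1/(-1) = -1)
U(-644) + (j(115) - 1*(-161218)) = -1 + (115 - 1*(-161218)) = -1 + (115 + 161218) = -1 + 161333 = 161332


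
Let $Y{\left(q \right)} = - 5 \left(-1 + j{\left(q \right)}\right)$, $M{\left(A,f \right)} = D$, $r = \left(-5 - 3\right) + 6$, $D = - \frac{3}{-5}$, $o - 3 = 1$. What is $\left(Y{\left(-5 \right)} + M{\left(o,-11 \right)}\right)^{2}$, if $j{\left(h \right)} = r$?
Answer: $\frac{6084}{25} \approx 243.36$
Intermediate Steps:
$o = 4$ ($o = 3 + 1 = 4$)
$D = \frac{3}{5}$ ($D = \left(-3\right) \left(- \frac{1}{5}\right) = \frac{3}{5} \approx 0.6$)
$r = -2$ ($r = \left(-5 - 3\right) + 6 = -8 + 6 = -2$)
$M{\left(A,f \right)} = \frac{3}{5}$
$j{\left(h \right)} = -2$
$Y{\left(q \right)} = 15$ ($Y{\left(q \right)} = - 5 \left(-1 - 2\right) = \left(-5\right) \left(-3\right) = 15$)
$\left(Y{\left(-5 \right)} + M{\left(o,-11 \right)}\right)^{2} = \left(15 + \frac{3}{5}\right)^{2} = \left(\frac{78}{5}\right)^{2} = \frac{6084}{25}$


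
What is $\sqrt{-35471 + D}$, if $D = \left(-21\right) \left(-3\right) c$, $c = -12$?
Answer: $i \sqrt{36227} \approx 190.33 i$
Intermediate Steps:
$D = -756$ ($D = \left(-21\right) \left(-3\right) \left(-12\right) = 63 \left(-12\right) = -756$)
$\sqrt{-35471 + D} = \sqrt{-35471 - 756} = \sqrt{-36227} = i \sqrt{36227}$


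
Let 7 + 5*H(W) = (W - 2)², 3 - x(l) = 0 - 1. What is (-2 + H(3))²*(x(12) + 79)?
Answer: 21248/25 ≈ 849.92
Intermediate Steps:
x(l) = 4 (x(l) = 3 - (0 - 1) = 3 - 1*(-1) = 3 + 1 = 4)
H(W) = -7/5 + (-2 + W)²/5 (H(W) = -7/5 + (W - 2)²/5 = -7/5 + (-2 + W)²/5)
(-2 + H(3))²*(x(12) + 79) = (-2 + (-7/5 + (-2 + 3)²/5))²*(4 + 79) = (-2 + (-7/5 + (⅕)*1²))²*83 = (-2 + (-7/5 + (⅕)*1))²*83 = (-2 + (-7/5 + ⅕))²*83 = (-2 - 6/5)²*83 = (-16/5)²*83 = (256/25)*83 = 21248/25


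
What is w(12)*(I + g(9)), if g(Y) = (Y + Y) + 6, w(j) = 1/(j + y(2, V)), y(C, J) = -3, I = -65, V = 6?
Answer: -41/9 ≈ -4.5556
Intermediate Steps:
w(j) = 1/(-3 + j) (w(j) = 1/(j - 3) = 1/(-3 + j))
g(Y) = 6 + 2*Y (g(Y) = 2*Y + 6 = 6 + 2*Y)
w(12)*(I + g(9)) = (-65 + (6 + 2*9))/(-3 + 12) = (-65 + (6 + 18))/9 = (-65 + 24)/9 = (1/9)*(-41) = -41/9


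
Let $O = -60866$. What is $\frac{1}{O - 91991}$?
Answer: $- \frac{1}{152857} \approx -6.5421 \cdot 10^{-6}$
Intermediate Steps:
$\frac{1}{O - 91991} = \frac{1}{-60866 - 91991} = \frac{1}{-152857} = - \frac{1}{152857}$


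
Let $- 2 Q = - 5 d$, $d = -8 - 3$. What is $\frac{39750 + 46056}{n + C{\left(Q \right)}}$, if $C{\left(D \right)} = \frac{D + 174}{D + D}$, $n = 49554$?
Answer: $\frac{9438660}{5450647} \approx 1.7317$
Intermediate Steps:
$d = -11$ ($d = -8 - 3 = -11$)
$Q = - \frac{55}{2}$ ($Q = - \frac{\left(-5\right) \left(-11\right)}{2} = \left(- \frac{1}{2}\right) 55 = - \frac{55}{2} \approx -27.5$)
$C{\left(D \right)} = \frac{174 + D}{2 D}$
$\frac{39750 + 46056}{n + C{\left(Q \right)}} = \frac{39750 + 46056}{49554 + \frac{174 - \frac{55}{2}}{2 \left(- \frac{55}{2}\right)}} = \frac{85806}{49554 + \frac{1}{2} \left(- \frac{2}{55}\right) \frac{293}{2}} = \frac{85806}{49554 - \frac{293}{110}} = \frac{85806}{\frac{5450647}{110}} = 85806 \cdot \frac{110}{5450647} = \frac{9438660}{5450647}$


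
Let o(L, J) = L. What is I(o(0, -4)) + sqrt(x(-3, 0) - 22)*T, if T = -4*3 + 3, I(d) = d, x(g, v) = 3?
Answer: -9*I*sqrt(19) ≈ -39.23*I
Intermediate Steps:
T = -9 (T = -12 + 3 = -9)
I(o(0, -4)) + sqrt(x(-3, 0) - 22)*T = 0 + sqrt(3 - 22)*(-9) = 0 + sqrt(-19)*(-9) = 0 + (I*sqrt(19))*(-9) = 0 - 9*I*sqrt(19) = -9*I*sqrt(19)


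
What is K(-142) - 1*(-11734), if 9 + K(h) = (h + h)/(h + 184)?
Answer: 246083/21 ≈ 11718.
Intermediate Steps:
K(h) = -9 + 2*h/(184 + h) (K(h) = -9 + (h + h)/(h + 184) = -9 + (2*h)/(184 + h) = -9 + 2*h/(184 + h))
K(-142) - 1*(-11734) = (-1656 - 7*(-142))/(184 - 142) - 1*(-11734) = (-1656 + 994)/42 + 11734 = (1/42)*(-662) + 11734 = -331/21 + 11734 = 246083/21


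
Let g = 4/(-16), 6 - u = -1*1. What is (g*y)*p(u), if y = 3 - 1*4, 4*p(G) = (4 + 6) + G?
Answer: 17/16 ≈ 1.0625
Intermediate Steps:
u = 7 (u = 6 - (-1) = 6 - 1*(-1) = 6 + 1 = 7)
p(G) = 5/2 + G/4 (p(G) = ((4 + 6) + G)/4 = (10 + G)/4 = 5/2 + G/4)
g = -1/4 (g = 4*(-1/16) = -1/4 ≈ -0.25000)
y = -1 (y = 3 - 4 = -1)
(g*y)*p(u) = (-1/4*(-1))*(5/2 + (1/4)*7) = (5/2 + 7/4)/4 = (1/4)*(17/4) = 17/16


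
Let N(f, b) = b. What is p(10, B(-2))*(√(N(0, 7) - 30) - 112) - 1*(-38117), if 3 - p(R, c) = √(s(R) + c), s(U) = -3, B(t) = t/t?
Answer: 38117 - (3 - I*√2)*(112 - I*√23) ≈ 37788.0 + 172.78*I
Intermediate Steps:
B(t) = 1
p(R, c) = 3 - √(-3 + c)
p(10, B(-2))*(√(N(0, 7) - 30) - 112) - 1*(-38117) = (3 - √(-3 + 1))*(√(7 - 30) - 112) - 1*(-38117) = (3 - √(-2))*(√(-23) - 112) + 38117 = (3 - I*√2)*(I*√23 - 112) + 38117 = (3 - I*√2)*(-112 + I*√23) + 38117 = (-112 + I*√23)*(3 - I*√2) + 38117 = 38117 + (-112 + I*√23)*(3 - I*√2)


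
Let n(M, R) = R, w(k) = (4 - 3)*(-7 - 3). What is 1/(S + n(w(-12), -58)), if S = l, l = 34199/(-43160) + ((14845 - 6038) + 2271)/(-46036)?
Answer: -496728440/29323377431 ≈ -0.016940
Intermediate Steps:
w(k) = -10 (w(k) = 1*(-10) = -10)
l = -513127911/496728440 (l = 34199*(-1/43160) + (8807 + 2271)*(-1/46036) = -34199/43160 + 11078*(-1/46036) = -34199/43160 - 5539/23018 = -513127911/496728440 ≈ -1.0330)
S = -513127911/496728440 ≈ -1.0330
1/(S + n(w(-12), -58)) = 1/(-513127911/496728440 - 58) = 1/(-29323377431/496728440) = -496728440/29323377431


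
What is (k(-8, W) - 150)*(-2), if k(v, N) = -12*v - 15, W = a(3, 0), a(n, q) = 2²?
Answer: 138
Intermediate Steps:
a(n, q) = 4
W = 4
k(v, N) = -15 - 12*v
(k(-8, W) - 150)*(-2) = ((-15 - 12*(-8)) - 150)*(-2) = ((-15 + 96) - 150)*(-2) = (81 - 150)*(-2) = -69*(-2) = 138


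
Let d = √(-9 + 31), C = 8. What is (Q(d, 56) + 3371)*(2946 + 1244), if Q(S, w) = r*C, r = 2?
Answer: 14191530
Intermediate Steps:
d = √22 ≈ 4.6904
Q(S, w) = 16 (Q(S, w) = 2*8 = 16)
(Q(d, 56) + 3371)*(2946 + 1244) = (16 + 3371)*(2946 + 1244) = 3387*4190 = 14191530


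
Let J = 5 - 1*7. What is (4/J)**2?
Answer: 4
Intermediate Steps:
J = -2 (J = 5 - 7 = -2)
(4/J)**2 = (4/(-2))**2 = (4*(-1/2))**2 = (-2)**2 = 4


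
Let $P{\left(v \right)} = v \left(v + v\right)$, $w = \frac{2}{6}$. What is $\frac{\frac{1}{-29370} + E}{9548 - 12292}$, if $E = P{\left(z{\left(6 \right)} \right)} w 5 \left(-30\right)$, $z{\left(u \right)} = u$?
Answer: $\frac{105732001}{80591280} \approx 1.312$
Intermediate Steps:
$w = \frac{1}{3}$ ($w = 2 \cdot \frac{1}{6} = \frac{1}{3} \approx 0.33333$)
$P{\left(v \right)} = 2 v^{2}$ ($P{\left(v \right)} = v 2 v = 2 v^{2}$)
$E = -3600$ ($E = 2 \cdot 6^{2} \cdot \frac{1}{3} \cdot 5 \left(-30\right) = 2 \cdot 36 \cdot \frac{5}{3} \left(-30\right) = 72 \cdot \frac{5}{3} \left(-30\right) = 120 \left(-30\right) = -3600$)
$\frac{\frac{1}{-29370} + E}{9548 - 12292} = \frac{\frac{1}{-29370} - 3600}{9548 - 12292} = \frac{- \frac{1}{29370} - 3600}{-2744} = \left(- \frac{105732001}{29370}\right) \left(- \frac{1}{2744}\right) = \frac{105732001}{80591280}$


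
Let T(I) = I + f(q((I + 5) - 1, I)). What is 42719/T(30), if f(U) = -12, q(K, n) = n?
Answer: 42719/18 ≈ 2373.3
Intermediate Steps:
T(I) = -12 + I (T(I) = I - 12 = -12 + I)
42719/T(30) = 42719/(-12 + 30) = 42719/18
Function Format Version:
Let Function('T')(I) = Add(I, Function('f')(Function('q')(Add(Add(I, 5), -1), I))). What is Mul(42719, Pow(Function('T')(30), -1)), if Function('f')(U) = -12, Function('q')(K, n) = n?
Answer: Rational(42719, 18) ≈ 2373.3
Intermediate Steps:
Function('T')(I) = Add(-12, I) (Function('T')(I) = Add(I, -12) = Add(-12, I))
Mul(42719, Pow(Function('T')(30), -1)) = Mul(42719, Pow(Add(-12, 30), -1)) = Mul(42719, Pow(18, -1)) = Mul(42719, Rational(1, 18)) = Rational(42719, 18)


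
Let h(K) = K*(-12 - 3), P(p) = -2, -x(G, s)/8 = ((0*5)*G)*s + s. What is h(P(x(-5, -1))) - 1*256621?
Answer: -256591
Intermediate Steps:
x(G, s) = -8*s (x(G, s) = -8*(((0*5)*G)*s + s) = -8*((0*G)*s + s) = -8*(0*s + s) = -8*(0 + s) = -8*s)
h(K) = -15*K (h(K) = K*(-15) = -15*K)
h(P(x(-5, -1))) - 1*256621 = -15*(-2) - 1*256621 = 30 - 256621 = -256591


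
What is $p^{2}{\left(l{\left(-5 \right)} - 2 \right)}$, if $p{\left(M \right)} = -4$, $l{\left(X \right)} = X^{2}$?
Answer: $16$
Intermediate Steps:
$p^{2}{\left(l{\left(-5 \right)} - 2 \right)} = \left(-4\right)^{2} = 16$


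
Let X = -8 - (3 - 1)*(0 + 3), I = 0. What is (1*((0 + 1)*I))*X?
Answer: 0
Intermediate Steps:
X = -14 (X = -8 - 2*3 = -8 - 1*6 = -8 - 6 = -14)
(1*((0 + 1)*I))*X = (1*((0 + 1)*0))*(-14) = (1*(1*0))*(-14) = (1*0)*(-14) = 0*(-14) = 0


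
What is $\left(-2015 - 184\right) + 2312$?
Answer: $113$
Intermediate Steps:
$\left(-2015 - 184\right) + 2312 = -2199 + 2312 = 113$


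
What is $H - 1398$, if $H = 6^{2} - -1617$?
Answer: $255$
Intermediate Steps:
$H = 1653$ ($H = 36 + 1617 = 1653$)
$H - 1398 = 1653 - 1398 = 255$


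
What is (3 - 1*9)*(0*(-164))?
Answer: 0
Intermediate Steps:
(3 - 1*9)*(0*(-164)) = (3 - 9)*0 = -6*0 = 0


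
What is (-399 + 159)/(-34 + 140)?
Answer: -120/53 ≈ -2.2642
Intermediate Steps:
(-399 + 159)/(-34 + 140) = -240/106 = -240*1/106 = -120/53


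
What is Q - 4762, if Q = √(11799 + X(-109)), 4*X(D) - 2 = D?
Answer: -9307/2 ≈ -4653.5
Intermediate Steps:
X(D) = ½ + D/4
Q = 217/2 (Q = √(11799 + (½ + (¼)*(-109))) = √(11799 + (½ - 109/4)) = √(11799 - 107/4) = √(47089/4) = 217/2 ≈ 108.50)
Q - 4762 = 217/2 - 4762 = -9307/2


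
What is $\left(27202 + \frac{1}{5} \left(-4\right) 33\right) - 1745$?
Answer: $\frac{127153}{5} \approx 25431.0$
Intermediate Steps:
$\left(27202 + \frac{1}{5} \left(-4\right) 33\right) - 1745 = \left(27202 - \frac{132}{5}\right) - 1745 = \frac{135878}{5} - 1745 = \frac{127153}{5}$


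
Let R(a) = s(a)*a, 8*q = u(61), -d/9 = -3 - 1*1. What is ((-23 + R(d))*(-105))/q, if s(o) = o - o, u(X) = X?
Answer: 19320/61 ≈ 316.72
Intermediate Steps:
d = 36 (d = -9*(-3 - 1*1) = -9*(-3 - 1) = -9*(-4) = 36)
s(o) = 0
q = 61/8 (q = (⅛)*61 = 61/8 ≈ 7.6250)
R(a) = 0 (R(a) = 0*a = 0)
((-23 + R(d))*(-105))/q = ((-23 + 0)*(-105))/(61/8) = -23*(-105)*(8/61) = 2415*(8/61) = 19320/61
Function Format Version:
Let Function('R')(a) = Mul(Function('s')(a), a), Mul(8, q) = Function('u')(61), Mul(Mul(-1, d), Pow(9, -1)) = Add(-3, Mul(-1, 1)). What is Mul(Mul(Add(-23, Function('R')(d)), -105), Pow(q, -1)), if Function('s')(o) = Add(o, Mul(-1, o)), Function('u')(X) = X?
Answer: Rational(19320, 61) ≈ 316.72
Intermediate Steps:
d = 36 (d = Mul(-9, Add(-3, Mul(-1, 1))) = Mul(-9, Add(-3, -1)) = Mul(-9, -4) = 36)
Function('s')(o) = 0
q = Rational(61, 8) (q = Mul(Rational(1, 8), 61) = Rational(61, 8) ≈ 7.6250)
Function('R')(a) = 0 (Function('R')(a) = Mul(0, a) = 0)
Mul(Mul(Add(-23, Function('R')(d)), -105), Pow(q, -1)) = Mul(Mul(Add(-23, 0), -105), Pow(Rational(61, 8), -1)) = Mul(Mul(-23, -105), Rational(8, 61)) = Mul(2415, Rational(8, 61)) = Rational(19320, 61)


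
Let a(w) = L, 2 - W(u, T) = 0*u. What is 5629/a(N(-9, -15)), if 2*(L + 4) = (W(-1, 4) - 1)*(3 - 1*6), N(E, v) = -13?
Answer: -11258/11 ≈ -1023.5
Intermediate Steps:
W(u, T) = 2 (W(u, T) = 2 - 0*u = 2 - 1*0 = 2 + 0 = 2)
L = -11/2 (L = -4 + ((2 - 1)*(3 - 1*6))/2 = -4 + (1*(3 - 6))/2 = -4 + (1*(-3))/2 = -4 + (½)*(-3) = -4 - 3/2 = -11/2 ≈ -5.5000)
a(w) = -11/2
5629/a(N(-9, -15)) = 5629/(-11/2) = 5629*(-2/11) = -11258/11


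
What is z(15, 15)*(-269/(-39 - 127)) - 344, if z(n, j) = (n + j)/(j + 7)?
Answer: -624109/1826 ≈ -341.79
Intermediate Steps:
z(n, j) = (j + n)/(7 + j)
z(15, 15)*(-269/(-39 - 127)) - 344 = ((15 + 15)/(7 + 15))*(-269/(-39 - 127)) - 344 = (30/22)*(-269/(-166)) - 344 = ((1/22)*30)*(-269*(-1/166)) - 344 = (15/11)*(269/166) - 344 = 4035/1826 - 344 = -624109/1826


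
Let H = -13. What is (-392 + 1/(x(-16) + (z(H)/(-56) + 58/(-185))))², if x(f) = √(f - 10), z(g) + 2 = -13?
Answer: 200704*(-2136338881*I + 7922810*√26)/(-2790345871*I + 9800560*√26) ≈ 1.5367e+5 + 153.74*I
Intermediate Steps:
z(g) = -15 (z(g) = -2 - 13 = -15)
x(f) = √(-10 + f)
(-392 + 1/(x(-16) + (z(H)/(-56) + 58/(-185))))² = (-392 + 1/(√(-10 - 16) + (-15/(-56) + 58/(-185))))² = (-392 + 1/(√(-26) + (-15*(-1/56) + 58*(-1/185))))² = (-392 + 1/(I*√26 + (15/56 - 58/185)))² = (-392 + 1/(I*√26 - 473/10360))² = (-392 + 1/(-473/10360 + I*√26))²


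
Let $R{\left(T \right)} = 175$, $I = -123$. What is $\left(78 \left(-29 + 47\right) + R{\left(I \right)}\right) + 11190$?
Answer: $12769$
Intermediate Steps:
$\left(78 \left(-29 + 47\right) + R{\left(I \right)}\right) + 11190 = \left(78 \left(-29 + 47\right) + 175\right) + 11190 = \left(78 \cdot 18 + 175\right) + 11190 = \left(1404 + 175\right) + 11190 = 1579 + 11190 = 12769$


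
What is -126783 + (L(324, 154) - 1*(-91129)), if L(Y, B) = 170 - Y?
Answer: -35808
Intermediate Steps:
-126783 + (L(324, 154) - 1*(-91129)) = -126783 + ((170 - 1*324) - 1*(-91129)) = -126783 + ((170 - 324) + 91129) = -126783 + (-154 + 91129) = -126783 + 90975 = -35808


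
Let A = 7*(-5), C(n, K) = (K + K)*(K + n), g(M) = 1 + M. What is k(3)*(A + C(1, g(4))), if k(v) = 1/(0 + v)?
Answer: 25/3 ≈ 8.3333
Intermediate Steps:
C(n, K) = 2*K*(K + n) (C(n, K) = (2*K)*(K + n) = 2*K*(K + n))
k(v) = 1/v
A = -35
k(3)*(A + C(1, g(4))) = (-35 + 2*(1 + 4)*((1 + 4) + 1))/3 = (-35 + 2*5*(5 + 1))/3 = (-35 + 2*5*6)/3 = (-35 + 60)/3 = (1/3)*25 = 25/3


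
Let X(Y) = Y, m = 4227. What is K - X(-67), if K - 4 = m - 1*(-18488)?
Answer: 22786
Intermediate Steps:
K = 22719 (K = 4 + (4227 - 1*(-18488)) = 4 + (4227 + 18488) = 4 + 22715 = 22719)
K - X(-67) = 22719 - 1*(-67) = 22719 + 67 = 22786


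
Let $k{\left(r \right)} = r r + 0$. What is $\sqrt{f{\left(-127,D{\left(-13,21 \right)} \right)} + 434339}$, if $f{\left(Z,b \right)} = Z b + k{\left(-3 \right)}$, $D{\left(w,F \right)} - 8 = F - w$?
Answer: $\sqrt{429014} \approx 654.99$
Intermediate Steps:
$k{\left(r \right)} = r^{2}$ ($k{\left(r \right)} = r^{2} + 0 = r^{2}$)
$D{\left(w,F \right)} = 8 + F - w$ ($D{\left(w,F \right)} = 8 + \left(F - w\right) = 8 + F - w$)
$f{\left(Z,b \right)} = 9 + Z b$ ($f{\left(Z,b \right)} = Z b + \left(-3\right)^{2} = Z b + 9 = 9 + Z b$)
$\sqrt{f{\left(-127,D{\left(-13,21 \right)} \right)} + 434339} = \sqrt{\left(9 - 127 \left(8 + 21 - -13\right)\right) + 434339} = \sqrt{\left(9 - 127 \left(8 + 21 + 13\right)\right) + 434339} = \sqrt{\left(9 - 5334\right) + 434339} = \sqrt{-5325 + 434339} = \sqrt{429014}$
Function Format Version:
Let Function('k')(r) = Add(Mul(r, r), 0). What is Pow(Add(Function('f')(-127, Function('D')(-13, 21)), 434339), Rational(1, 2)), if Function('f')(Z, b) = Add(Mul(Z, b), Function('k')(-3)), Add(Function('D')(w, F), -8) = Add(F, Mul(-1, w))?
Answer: Pow(429014, Rational(1, 2)) ≈ 654.99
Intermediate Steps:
Function('k')(r) = Pow(r, 2) (Function('k')(r) = Add(Pow(r, 2), 0) = Pow(r, 2))
Function('D')(w, F) = Add(8, F, Mul(-1, w)) (Function('D')(w, F) = Add(8, Add(F, Mul(-1, w))) = Add(8, F, Mul(-1, w)))
Function('f')(Z, b) = Add(9, Mul(Z, b)) (Function('f')(Z, b) = Add(Mul(Z, b), Pow(-3, 2)) = Add(Mul(Z, b), 9) = Add(9, Mul(Z, b)))
Pow(Add(Function('f')(-127, Function('D')(-13, 21)), 434339), Rational(1, 2)) = Pow(Add(Add(9, Mul(-127, Add(8, 21, Mul(-1, -13)))), 434339), Rational(1, 2)) = Pow(Add(Add(9, Mul(-127, Add(8, 21, 13))), 434339), Rational(1, 2)) = Pow(Add(Add(9, Mul(-127, 42)), 434339), Rational(1, 2)) = Pow(Add(Add(9, -5334), 434339), Rational(1, 2)) = Pow(Add(-5325, 434339), Rational(1, 2)) = Pow(429014, Rational(1, 2))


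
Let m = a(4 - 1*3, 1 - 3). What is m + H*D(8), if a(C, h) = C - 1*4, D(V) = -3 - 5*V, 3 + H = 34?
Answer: -1336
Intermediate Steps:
H = 31 (H = -3 + 34 = 31)
a(C, h) = -4 + C (a(C, h) = C - 4 = -4 + C)
m = -3 (m = -4 + (4 - 1*3) = -4 + (4 - 3) = -4 + 1 = -3)
m + H*D(8) = -3 + 31*(-3 - 5*8) = -3 + 31*(-3 - 40) = -3 + 31*(-43) = -3 - 1333 = -1336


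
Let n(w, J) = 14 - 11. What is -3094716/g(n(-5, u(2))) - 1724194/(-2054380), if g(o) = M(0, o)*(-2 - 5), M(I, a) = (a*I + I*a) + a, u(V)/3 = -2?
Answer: 1059626477359/7190330 ≈ 1.4737e+5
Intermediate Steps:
u(V) = -6 (u(V) = 3*(-2) = -6)
n(w, J) = 3
M(I, a) = a + 2*I*a (M(I, a) = (I*a + I*a) + a = 2*I*a + a = a + 2*I*a)
g(o) = -7*o (g(o) = (o*(1 + 2*0))*(-2 - 5) = (o*(1 + 0))*(-7) = (o*1)*(-7) = o*(-7) = -7*o)
-3094716/g(n(-5, u(2))) - 1724194/(-2054380) = -3094716/((-7*3)) - 1724194/(-2054380) = -3094716/(-21) - 1724194*(-1/2054380) = -3094716*(-1/21) + 862097/1027190 = 1031572/7 + 862097/1027190 = 1059626477359/7190330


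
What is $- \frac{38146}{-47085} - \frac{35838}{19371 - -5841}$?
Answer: $- \frac{10995383}{17986470} \approx -0.61131$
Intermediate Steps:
$- \frac{38146}{-47085} - \frac{35838}{19371 - -5841} = \left(-38146\right) \left(- \frac{1}{47085}\right) - \frac{35838}{19371 + 5841} = \frac{38146}{47085} - \frac{35838}{25212} = \frac{38146}{47085} - \frac{543}{382} = - \frac{10995383}{17986470}$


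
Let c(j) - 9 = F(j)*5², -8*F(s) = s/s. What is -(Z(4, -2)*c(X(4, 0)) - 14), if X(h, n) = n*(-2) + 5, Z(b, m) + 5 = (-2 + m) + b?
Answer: 347/8 ≈ 43.375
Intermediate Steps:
F(s) = -⅛ (F(s) = -s/(8*s) = -⅛*1 = -⅛)
Z(b, m) = -7 + b + m (Z(b, m) = -5 + ((-2 + m) + b) = -5 + (-2 + b + m) = -7 + b + m)
X(h, n) = 5 - 2*n (X(h, n) = -2*n + 5 = 5 - 2*n)
c(j) = 47/8 (c(j) = 9 - ⅛*5² = 9 - ⅛*25 = 9 - 25/8 = 47/8)
-(Z(4, -2)*c(X(4, 0)) - 14) = -((-7 + 4 - 2)*(47/8) - 14) = -(-5*47/8 - 14) = -(-235/8 - 14) = -1*(-347/8) = 347/8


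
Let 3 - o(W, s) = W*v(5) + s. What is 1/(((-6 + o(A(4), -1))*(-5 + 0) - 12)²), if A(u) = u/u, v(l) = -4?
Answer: 1/484 ≈ 0.0020661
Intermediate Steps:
A(u) = 1
o(W, s) = 3 - s + 4*W (o(W, s) = 3 - (W*(-4) + s) = 3 - (-4*W + s) = 3 - (s - 4*W) = 3 + (-s + 4*W) = 3 - s + 4*W)
1/(((-6 + o(A(4), -1))*(-5 + 0) - 12)²) = 1/(((-6 + (3 - 1*(-1) + 4*1))*(-5 + 0) - 12)²) = 1/(((-6 + (3 + 1 + 4))*(-5) - 12)²) = 1/(((-6 + 8)*(-5) - 12)²) = 1/((2*(-5) - 12)²) = 1/((-10 - 12)²) = 1/((-22)²) = 1/484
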